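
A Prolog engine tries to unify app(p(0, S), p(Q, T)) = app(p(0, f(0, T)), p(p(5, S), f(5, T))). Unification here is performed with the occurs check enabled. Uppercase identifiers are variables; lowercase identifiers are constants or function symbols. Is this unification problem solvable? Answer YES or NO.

Decompose app/2: p(0, S) = p(0, f(0, T)),  p(Q, T) = p(p(5, S), f(5, T)).
Decompose p/2: 0 = 0,  S = f(0, T).
Delete trivial equation 0 = 0.
Bind S := f(0, T); substituting into the remaining equation gives: p(Q, T) = p(p(5, f(0, T)), f(5, T)).
Decompose p/2: Q = p(5, f(0, T)),  T = f(5, T).
Bind Q := p(5, f(0, T)); no other remaining equation mentions Q.
Occurs check fails: T occurs in f(5, T); the equation T = f(5, T) has no finite solution.

NO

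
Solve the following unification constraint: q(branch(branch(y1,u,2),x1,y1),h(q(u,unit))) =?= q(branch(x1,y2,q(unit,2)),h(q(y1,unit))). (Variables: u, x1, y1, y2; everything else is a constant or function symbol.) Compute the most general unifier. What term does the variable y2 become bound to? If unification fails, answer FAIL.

Decompose q/2: branch(branch(y1,u,2),x1,y1) =?= branch(x1,y2,q(unit,2)),  h(q(u,unit)) =?= h(q(y1,unit)).
Decompose branch/3: branch(y1,u,2) =?= x1,  x1 =?= y2,  y1 =?= q(unit,2).
Bind x1 := branch(y1,u,2); substituting into the one remaining equation that mentions x1 gives: branch(y1,u,2) =?= y2.
Bind y2 := branch(y1,u,2); no other remaining equation mentions y2.
Bind y1 := q(unit,2); substituting into the remaining equation gives: h(q(u,unit)) =?= h(q(q(unit,2),unit)). Substituting into the earlier bindings gives x1 := branch(q(unit,2),u,2), y2 := branch(q(unit,2),u,2).
Decompose h/1: q(u,unit) =?= q(q(unit,2),unit).
Decompose q/2: u =?= q(unit,2),  unit =?= unit.
Bind u := q(unit,2); no other remaining equation mentions u. Substituting into the earlier bindings gives x1 := branch(q(unit,2),q(unit,2),2), y2 := branch(q(unit,2),q(unit,2),2).
Delete trivial equation unit =?= unit.
MGU = { x1 := branch(q(unit,2),q(unit,2),2), y2 := branch(q(unit,2),q(unit,2),2), y1 := q(unit,2), u := q(unit,2) }, so y2 := branch(q(unit,2),q(unit,2),2).

branch(q(unit,2),q(unit,2),2)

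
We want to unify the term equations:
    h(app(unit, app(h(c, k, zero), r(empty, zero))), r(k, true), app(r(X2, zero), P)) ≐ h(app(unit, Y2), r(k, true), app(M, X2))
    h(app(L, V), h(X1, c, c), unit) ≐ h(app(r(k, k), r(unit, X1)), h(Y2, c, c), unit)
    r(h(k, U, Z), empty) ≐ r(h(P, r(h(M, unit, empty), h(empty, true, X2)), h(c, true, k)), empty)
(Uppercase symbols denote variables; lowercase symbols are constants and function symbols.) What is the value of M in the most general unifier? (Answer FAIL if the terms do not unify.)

Decompose h/3: app(unit, app(h(c, k, zero), r(empty, zero))) ≐ app(unit, Y2),  r(k, true) ≐ r(k, true),  app(r(X2, zero), P) ≐ app(M, X2).
Decompose app/2: unit ≐ unit,  app(h(c, k, zero), r(empty, zero)) ≐ Y2.
Delete trivial equation unit ≐ unit.
Bind Y2 := app(h(c, k, zero), r(empty, zero)); substituting into the one remaining equation that mentions Y2 gives: h(app(L, V), h(X1, c, c), unit) ≐ h(app(r(k, k), r(unit, X1)), h(app(h(c, k, zero), r(empty, zero)), c, c), unit).
Delete trivial equation r(k, true) ≐ r(k, true).
Decompose app/2: r(X2, zero) ≐ M,  P ≐ X2.
Bind M := r(X2, zero); substituting into the one remaining equation that mentions M gives: r(h(k, U, Z), empty) ≐ r(h(P, r(h(r(X2, zero), unit, empty), h(empty, true, X2)), h(c, true, k)), empty).
Bind P := X2; substituting into the one remaining equation that mentions P gives: r(h(k, U, Z), empty) ≐ r(h(X2, r(h(r(X2, zero), unit, empty), h(empty, true, X2)), h(c, true, k)), empty).
Decompose h/3: app(L, V) ≐ app(r(k, k), r(unit, X1)),  h(X1, c, c) ≐ h(app(h(c, k, zero), r(empty, zero)), c, c),  unit ≐ unit.
Decompose app/2: L ≐ r(k, k),  V ≐ r(unit, X1).
Bind L := r(k, k); no other remaining equation mentions L.
Bind V := r(unit, X1); no other remaining equation mentions V.
Decompose h/3: X1 ≐ app(h(c, k, zero), r(empty, zero)),  c ≐ c,  c ≐ c.
Bind X1 := app(h(c, k, zero), r(empty, zero)); no other remaining equation mentions X1. Substituting into the earlier binding gives V := r(unit, app(h(c, k, zero), r(empty, zero))).
Delete trivial equation c ≐ c.
Delete trivial equation c ≐ c.
Delete trivial equation unit ≐ unit.
Decompose r/2: h(k, U, Z) ≐ h(X2, r(h(r(X2, zero), unit, empty), h(empty, true, X2)), h(c, true, k)),  empty ≐ empty.
Decompose h/3: k ≐ X2,  U ≐ r(h(r(X2, zero), unit, empty), h(empty, true, X2)),  Z ≐ h(c, true, k).
Bind X2 := k; substituting into the one remaining equation that mentions X2 gives: U ≐ r(h(r(k, zero), unit, empty), h(empty, true, k)). Substituting into the earlier bindings gives M := r(k, zero), P := k.
Bind U := r(h(r(k, zero), unit, empty), h(empty, true, k)); no other remaining equation mentions U.
Bind Z := h(c, true, k); no other remaining equation mentions Z.
Delete trivial equation empty ≐ empty.
MGU = { Y2 := app(h(c, k, zero), r(empty, zero)), M := r(k, zero), P := k, L := r(k, k), V := r(unit, app(h(c, k, zero), r(empty, zero))), X1 := app(h(c, k, zero), r(empty, zero)), X2 := k, U := r(h(r(k, zero), unit, empty), h(empty, true, k)), Z := h(c, true, k) }, so M := r(k, zero).

r(k, zero)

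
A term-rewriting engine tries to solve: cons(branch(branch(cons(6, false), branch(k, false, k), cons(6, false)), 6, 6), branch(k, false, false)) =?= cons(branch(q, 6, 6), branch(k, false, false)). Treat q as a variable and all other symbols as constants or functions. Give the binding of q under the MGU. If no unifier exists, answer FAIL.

branch(cons(6, false), branch(k, false, k), cons(6, false))

Decompose cons/2: branch(branch(cons(6, false), branch(k, false, k), cons(6, false)), 6, 6) =?= branch(q, 6, 6),  branch(k, false, false) =?= branch(k, false, false).
Decompose branch/3: branch(cons(6, false), branch(k, false, k), cons(6, false)) =?= q,  6 =?= 6,  6 =?= 6.
Bind q := branch(cons(6, false), branch(k, false, k), cons(6, false)); no other remaining equation mentions q.
Delete trivial equation 6 =?= 6.
Delete trivial equation 6 =?= 6.
Delete trivial equation branch(k, false, false) =?= branch(k, false, false).
MGU = { q -> branch(cons(6, false), branch(k, false, k), cons(6, false)) }, so q -> branch(cons(6, false), branch(k, false, k), cons(6, false)).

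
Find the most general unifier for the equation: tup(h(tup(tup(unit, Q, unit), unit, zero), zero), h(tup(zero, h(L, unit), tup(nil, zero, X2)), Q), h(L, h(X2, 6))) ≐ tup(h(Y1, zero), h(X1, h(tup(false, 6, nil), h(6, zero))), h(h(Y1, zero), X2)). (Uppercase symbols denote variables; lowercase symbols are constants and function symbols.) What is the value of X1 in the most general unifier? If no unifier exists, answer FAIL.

FAIL

Decompose tup/3: h(tup(tup(unit, Q, unit), unit, zero), zero) ≐ h(Y1, zero),  h(tup(zero, h(L, unit), tup(nil, zero, X2)), Q) ≐ h(X1, h(tup(false, 6, nil), h(6, zero))),  h(L, h(X2, 6)) ≐ h(h(Y1, zero), X2).
Decompose h/2: tup(tup(unit, Q, unit), unit, zero) ≐ Y1,  zero ≐ zero.
Bind Y1 := tup(tup(unit, Q, unit), unit, zero); substituting into the one remaining equation that mentions Y1 gives: h(L, h(X2, 6)) ≐ h(h(tup(tup(unit, Q, unit), unit, zero), zero), X2).
Delete trivial equation zero ≐ zero.
Decompose h/2: tup(zero, h(L, unit), tup(nil, zero, X2)) ≐ X1,  Q ≐ h(tup(false, 6, nil), h(6, zero)).
Bind X1 := tup(zero, h(L, unit), tup(nil, zero, X2)); no other remaining equation mentions X1.
Bind Q := h(tup(false, 6, nil), h(6, zero)); substituting into the remaining equation gives: h(L, h(X2, 6)) ≐ h(h(tup(tup(unit, h(tup(false, 6, nil), h(6, zero)), unit), unit, zero), zero), X2). Substituting into the earlier binding gives Y1 := tup(tup(unit, h(tup(false, 6, nil), h(6, zero)), unit), unit, zero).
Decompose h/2: L ≐ h(tup(tup(unit, h(tup(false, 6, nil), h(6, zero)), unit), unit, zero), zero),  h(X2, 6) ≐ X2.
Bind L := h(tup(tup(unit, h(tup(false, 6, nil), h(6, zero)), unit), unit, zero), zero); no other remaining equation mentions L. Substituting into the earlier binding gives X1 := tup(zero, h(h(tup(tup(unit, h(tup(false, 6, nil), h(6, zero)), unit), unit, zero), zero), unit), tup(nil, zero, X2)).
Occurs check fails: X2 occurs in h(X2, 6); the equation X2 ≐ h(X2, 6) has no finite solution.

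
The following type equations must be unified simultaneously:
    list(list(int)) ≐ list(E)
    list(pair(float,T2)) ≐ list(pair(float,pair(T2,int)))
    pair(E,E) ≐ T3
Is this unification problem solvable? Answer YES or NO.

NO

Decompose list/1: list(int) ≐ E.
Bind E := list(int); substituting into the one remaining equation that mentions E gives: pair(list(int),list(int)) ≐ T3.
Decompose list/1: pair(float,T2) ≐ pair(float,pair(T2,int)).
Decompose pair/2: float ≐ float,  T2 ≐ pair(T2,int).
Delete trivial equation float ≐ float.
Occurs check fails: T2 occurs in pair(T2,int); the equation T2 ≐ pair(T2,int) has no finite solution.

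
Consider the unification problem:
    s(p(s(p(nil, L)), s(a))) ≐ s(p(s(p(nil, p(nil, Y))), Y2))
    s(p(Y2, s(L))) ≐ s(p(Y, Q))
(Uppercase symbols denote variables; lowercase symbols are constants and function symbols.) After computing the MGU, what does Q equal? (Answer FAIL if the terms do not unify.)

s(p(nil, s(a)))

Decompose s/1: p(s(p(nil, L)), s(a)) ≐ p(s(p(nil, p(nil, Y))), Y2).
Decompose p/2: s(p(nil, L)) ≐ s(p(nil, p(nil, Y))),  s(a) ≐ Y2.
Decompose s/1: p(nil, L) ≐ p(nil, p(nil, Y)).
Decompose p/2: nil ≐ nil,  L ≐ p(nil, Y).
Delete trivial equation nil ≐ nil.
Bind L := p(nil, Y); substituting into the one remaining equation that mentions L gives: s(p(Y2, s(p(nil, Y)))) ≐ s(p(Y, Q)).
Bind Y2 := s(a); substituting into the remaining equation gives: s(p(s(a), s(p(nil, Y)))) ≐ s(p(Y, Q)).
Decompose s/1: p(s(a), s(p(nil, Y))) ≐ p(Y, Q).
Decompose p/2: s(a) ≐ Y,  s(p(nil, Y)) ≐ Q.
Bind Y := s(a); substituting into the remaining equation gives: s(p(nil, s(a))) ≐ Q. Substituting into the earlier binding gives L := p(nil, s(a)).
Bind Q := s(p(nil, s(a))).
MGU = { L := p(nil, s(a)), Y2 := s(a), Y := s(a), Q := s(p(nil, s(a))) }, so Q := s(p(nil, s(a))).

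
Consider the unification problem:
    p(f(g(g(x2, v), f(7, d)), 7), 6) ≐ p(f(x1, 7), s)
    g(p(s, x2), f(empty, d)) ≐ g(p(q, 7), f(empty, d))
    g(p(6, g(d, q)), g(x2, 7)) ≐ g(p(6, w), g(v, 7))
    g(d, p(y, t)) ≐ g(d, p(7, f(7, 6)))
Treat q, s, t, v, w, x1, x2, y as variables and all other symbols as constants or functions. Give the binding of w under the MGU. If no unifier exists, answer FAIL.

Decompose p/2: f(g(g(x2, v), f(7, d)), 7) ≐ f(x1, 7),  6 ≐ s.
Decompose f/2: g(g(x2, v), f(7, d)) ≐ x1,  7 ≐ 7.
Bind x1 := g(g(x2, v), f(7, d)); no other remaining equation mentions x1.
Delete trivial equation 7 ≐ 7.
Bind s := 6; substituting into the one remaining equation that mentions s gives: g(p(6, x2), f(empty, d)) ≐ g(p(q, 7), f(empty, d)).
Decompose g/2: p(6, x2) ≐ p(q, 7),  f(empty, d) ≐ f(empty, d).
Decompose p/2: 6 ≐ q,  x2 ≐ 7.
Bind q := 6; substituting into the one remaining equation that mentions q gives: g(p(6, g(d, 6)), g(x2, 7)) ≐ g(p(6, w), g(v, 7)).
Bind x2 := 7; substituting into the one remaining equation that mentions x2 gives: g(p(6, g(d, 6)), g(7, 7)) ≐ g(p(6, w), g(v, 7)). Substituting into the earlier binding gives x1 := g(g(7, v), f(7, d)).
Delete trivial equation f(empty, d) ≐ f(empty, d).
Decompose g/2: p(6, g(d, 6)) ≐ p(6, w),  g(7, 7) ≐ g(v, 7).
Decompose p/2: 6 ≐ 6,  g(d, 6) ≐ w.
Delete trivial equation 6 ≐ 6.
Bind w := g(d, 6); no other remaining equation mentions w.
Decompose g/2: 7 ≐ v,  7 ≐ 7.
Bind v := 7; no other remaining equation mentions v. Substituting into the earlier binding gives x1 := g(g(7, 7), f(7, d)).
Delete trivial equation 7 ≐ 7.
Decompose g/2: d ≐ d,  p(y, t) ≐ p(7, f(7, 6)).
Delete trivial equation d ≐ d.
Decompose p/2: y ≐ 7,  t ≐ f(7, 6).
Bind y := 7; no other remaining equation mentions y.
Bind t := f(7, 6).
MGU = { x1 ↦ g(g(7, 7), f(7, d)), s ↦ 6, q ↦ 6, x2 ↦ 7, w ↦ g(d, 6), v ↦ 7, y ↦ 7, t ↦ f(7, 6) }, so w ↦ g(d, 6).

g(d, 6)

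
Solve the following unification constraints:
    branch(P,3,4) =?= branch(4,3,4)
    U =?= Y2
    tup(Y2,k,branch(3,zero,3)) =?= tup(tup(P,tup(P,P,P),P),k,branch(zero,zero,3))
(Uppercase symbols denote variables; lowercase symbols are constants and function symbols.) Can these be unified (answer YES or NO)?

NO

Decompose branch/3: P =?= 4,  3 =?= 3,  4 =?= 4.
Bind P := 4; substituting into the one remaining equation that mentions P gives: tup(Y2,k,branch(3,zero,3)) =?= tup(tup(4,tup(4,4,4),4),k,branch(zero,zero,3)).
Delete trivial equation 3 =?= 3.
Delete trivial equation 4 =?= 4.
Bind U := Y2; no other remaining equation mentions U.
Decompose tup/3: Y2 =?= tup(4,tup(4,4,4),4),  k =?= k,  branch(3,zero,3) =?= branch(zero,zero,3).
Bind Y2 := tup(4,tup(4,4,4),4); no other remaining equation mentions Y2. Substituting into the earlier binding gives U := tup(4,tup(4,4,4),4).
Delete trivial equation k =?= k.
Decompose branch/3: 3 =?= zero,  zero =?= zero,  3 =?= 3.
Clash: constants 3 and zero differ; no unifier exists.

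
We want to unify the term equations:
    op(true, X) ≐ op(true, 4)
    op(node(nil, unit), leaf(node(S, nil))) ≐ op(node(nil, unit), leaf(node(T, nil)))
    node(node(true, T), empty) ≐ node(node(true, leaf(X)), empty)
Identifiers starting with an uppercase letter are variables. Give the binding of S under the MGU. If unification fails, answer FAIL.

leaf(4)

Decompose op/2: true ≐ true,  X ≐ 4.
Delete trivial equation true ≐ true.
Bind X := 4; substituting into the one remaining equation that mentions X gives: node(node(true, T), empty) ≐ node(node(true, leaf(4)), empty).
Decompose op/2: node(nil, unit) ≐ node(nil, unit),  leaf(node(S, nil)) ≐ leaf(node(T, nil)).
Delete trivial equation node(nil, unit) ≐ node(nil, unit).
Decompose leaf/1: node(S, nil) ≐ node(T, nil).
Decompose node/2: S ≐ T,  nil ≐ nil.
Bind S := T; no other remaining equation mentions S.
Delete trivial equation nil ≐ nil.
Decompose node/2: node(true, T) ≐ node(true, leaf(4)),  empty ≐ empty.
Decompose node/2: true ≐ true,  T ≐ leaf(4).
Delete trivial equation true ≐ true.
Bind T := leaf(4); no other remaining equation mentions T. Substituting into the earlier binding gives S := leaf(4).
Delete trivial equation empty ≐ empty.
MGU = { X -> 4, S -> leaf(4), T -> leaf(4) }, so S -> leaf(4).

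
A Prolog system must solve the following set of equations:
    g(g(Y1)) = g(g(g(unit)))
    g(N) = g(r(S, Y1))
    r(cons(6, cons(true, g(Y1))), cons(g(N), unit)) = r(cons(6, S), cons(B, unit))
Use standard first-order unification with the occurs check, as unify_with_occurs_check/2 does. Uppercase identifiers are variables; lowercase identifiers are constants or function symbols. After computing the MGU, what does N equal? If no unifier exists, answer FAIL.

Decompose g/1: g(Y1) = g(g(unit)).
Decompose g/1: Y1 = g(unit).
Bind Y1 := g(unit); substituting into the remaining equations gives: g(N) = g(r(S, g(unit))),  r(cons(6, cons(true, g(g(unit)))), cons(g(N), unit)) = r(cons(6, S), cons(B, unit)).
Decompose g/1: N = r(S, g(unit)).
Bind N := r(S, g(unit)); substituting into the remaining equation gives: r(cons(6, cons(true, g(g(unit)))), cons(g(r(S, g(unit))), unit)) = r(cons(6, S), cons(B, unit)).
Decompose r/2: cons(6, cons(true, g(g(unit)))) = cons(6, S),  cons(g(r(S, g(unit))), unit) = cons(B, unit).
Decompose cons/2: 6 = 6,  cons(true, g(g(unit))) = S.
Delete trivial equation 6 = 6.
Bind S := cons(true, g(g(unit))); substituting into the remaining equation gives: cons(g(r(cons(true, g(g(unit))), g(unit))), unit) = cons(B, unit). Substituting into the earlier binding gives N := r(cons(true, g(g(unit))), g(unit)).
Decompose cons/2: g(r(cons(true, g(g(unit))), g(unit))) = B,  unit = unit.
Bind B := g(r(cons(true, g(g(unit))), g(unit))); no other remaining equation mentions B.
Delete trivial equation unit = unit.
MGU = { Y1 = g(unit), N = r(cons(true, g(g(unit))), g(unit)), S = cons(true, g(g(unit))), B = g(r(cons(true, g(g(unit))), g(unit))) }, so N = r(cons(true, g(g(unit))), g(unit)).

r(cons(true, g(g(unit))), g(unit))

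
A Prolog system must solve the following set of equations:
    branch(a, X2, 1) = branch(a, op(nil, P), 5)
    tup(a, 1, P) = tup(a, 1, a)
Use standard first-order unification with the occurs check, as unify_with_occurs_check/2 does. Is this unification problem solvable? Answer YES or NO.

Decompose branch/3: a = a,  X2 = op(nil, P),  1 = 5.
Delete trivial equation a = a.
Bind X2 := op(nil, P); no other remaining equation mentions X2.
Clash: constants 1 and 5 differ; no unifier exists.

NO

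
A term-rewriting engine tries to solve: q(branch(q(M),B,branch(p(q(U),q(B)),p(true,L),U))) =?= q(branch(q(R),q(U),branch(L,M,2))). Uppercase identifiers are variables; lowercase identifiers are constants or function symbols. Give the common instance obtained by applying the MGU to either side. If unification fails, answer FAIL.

q(branch(q(p(true,p(q(2),q(q(2))))),q(2),branch(p(q(2),q(q(2))),p(true,p(q(2),q(q(2)))),2)))

Decompose q/1: branch(q(M),B,branch(p(q(U),q(B)),p(true,L),U)) =?= branch(q(R),q(U),branch(L,M,2)).
Decompose branch/3: q(M) =?= q(R),  B =?= q(U),  branch(p(q(U),q(B)),p(true,L),U) =?= branch(L,M,2).
Decompose q/1: M =?= R.
Bind M := R; substituting into the one remaining equation that mentions M gives: branch(p(q(U),q(B)),p(true,L),U) =?= branch(L,R,2).
Bind B := q(U); substituting into the remaining equation gives: branch(p(q(U),q(q(U))),p(true,L),U) =?= branch(L,R,2).
Decompose branch/3: p(q(U),q(q(U))) =?= L,  p(true,L) =?= R,  U =?= 2.
Bind L := p(q(U),q(q(U))); substituting into the one remaining equation that mentions L gives: p(true,p(q(U),q(q(U)))) =?= R.
Bind R := p(true,p(q(U),q(q(U)))); no other remaining equation mentions R. Substituting into the earlier binding gives M := p(true,p(q(U),q(q(U)))).
Bind U := 2. Substituting into the earlier bindings gives M := p(true,p(q(2),q(q(2)))), B := q(2), L := p(q(2),q(q(2))), R := p(true,p(q(2),q(q(2)))).
Applying the MGU to either side gives q(branch(q(p(true,p(q(2),q(q(2))))),q(2),branch(p(q(2),q(q(2))),p(true,p(q(2),q(q(2)))),2))).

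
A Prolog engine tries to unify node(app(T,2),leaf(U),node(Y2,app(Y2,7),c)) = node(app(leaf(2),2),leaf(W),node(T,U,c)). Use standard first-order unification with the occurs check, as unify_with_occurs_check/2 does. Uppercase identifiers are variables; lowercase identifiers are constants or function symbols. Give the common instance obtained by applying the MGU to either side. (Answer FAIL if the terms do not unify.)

Decompose node/3: app(T,2) = app(leaf(2),2),  leaf(U) = leaf(W),  node(Y2,app(Y2,7),c) = node(T,U,c).
Decompose app/2: T = leaf(2),  2 = 2.
Bind T := leaf(2); substituting into the one remaining equation that mentions T gives: node(Y2,app(Y2,7),c) = node(leaf(2),U,c).
Delete trivial equation 2 = 2.
Decompose leaf/1: U = W.
Bind U := W; substituting into the remaining equation gives: node(Y2,app(Y2,7),c) = node(leaf(2),W,c).
Decompose node/3: Y2 = leaf(2),  app(Y2,7) = W,  c = c.
Bind Y2 := leaf(2); substituting into the one remaining equation that mentions Y2 gives: app(leaf(2),7) = W.
Bind W := app(leaf(2),7); no other remaining equation mentions W. Substituting into the earlier binding gives U := app(leaf(2),7).
Delete trivial equation c = c.
Applying the MGU to either side gives node(app(leaf(2),2),leaf(app(leaf(2),7)),node(leaf(2),app(leaf(2),7),c)).

node(app(leaf(2),2),leaf(app(leaf(2),7)),node(leaf(2),app(leaf(2),7),c))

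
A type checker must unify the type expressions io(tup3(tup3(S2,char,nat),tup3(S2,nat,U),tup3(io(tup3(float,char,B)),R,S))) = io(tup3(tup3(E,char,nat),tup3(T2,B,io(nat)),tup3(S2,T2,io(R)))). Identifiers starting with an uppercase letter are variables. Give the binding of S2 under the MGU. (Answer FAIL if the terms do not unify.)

io(tup3(float,char,nat))

Decompose io/1: tup3(tup3(S2,char,nat),tup3(S2,nat,U),tup3(io(tup3(float,char,B)),R,S)) = tup3(tup3(E,char,nat),tup3(T2,B,io(nat)),tup3(S2,T2,io(R))).
Decompose tup3/3: tup3(S2,char,nat) = tup3(E,char,nat),  tup3(S2,nat,U) = tup3(T2,B,io(nat)),  tup3(io(tup3(float,char,B)),R,S) = tup3(S2,T2,io(R)).
Decompose tup3/3: S2 = E,  char = char,  nat = nat.
Bind S2 := E; substituting into the 2 remaining equations that mention S2 gives: tup3(E,nat,U) = tup3(T2,B,io(nat)),  tup3(io(tup3(float,char,B)),R,S) = tup3(E,T2,io(R)).
Delete trivial equation char = char.
Delete trivial equation nat = nat.
Decompose tup3/3: E = T2,  nat = B,  U = io(nat).
Bind E := T2; substituting into the one remaining equation that mentions E gives: tup3(io(tup3(float,char,B)),R,S) = tup3(T2,T2,io(R)). Substituting into the earlier binding gives S2 := T2.
Bind B := nat; substituting into the one remaining equation that mentions B gives: tup3(io(tup3(float,char,nat)),R,S) = tup3(T2,T2,io(R)).
Bind U := io(nat); no other remaining equation mentions U.
Decompose tup3/3: io(tup3(float,char,nat)) = T2,  R = T2,  S = io(R).
Bind T2 := io(tup3(float,char,nat)); substituting into the one remaining equation that mentions T2 gives: R = io(tup3(float,char,nat)). Substituting into the earlier bindings gives S2 := io(tup3(float,char,nat)), E := io(tup3(float,char,nat)).
Bind R := io(tup3(float,char,nat)); substituting into the remaining equation gives: S = io(io(tup3(float,char,nat))).
Bind S := io(io(tup3(float,char,nat))).
MGU = { S2 ↦ io(tup3(float,char,nat)), E ↦ io(tup3(float,char,nat)), B ↦ nat, U ↦ io(nat), T2 ↦ io(tup3(float,char,nat)), R ↦ io(tup3(float,char,nat)), S ↦ io(io(tup3(float,char,nat))) }, so S2 ↦ io(tup3(float,char,nat)).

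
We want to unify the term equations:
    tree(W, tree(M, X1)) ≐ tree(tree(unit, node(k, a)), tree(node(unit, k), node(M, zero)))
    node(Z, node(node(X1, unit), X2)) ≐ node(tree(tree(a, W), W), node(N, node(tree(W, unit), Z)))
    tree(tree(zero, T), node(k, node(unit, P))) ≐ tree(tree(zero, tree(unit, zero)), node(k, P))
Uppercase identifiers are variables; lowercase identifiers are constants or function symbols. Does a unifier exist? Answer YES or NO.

NO

Decompose tree/2: W ≐ tree(unit, node(k, a)),  tree(M, X1) ≐ tree(node(unit, k), node(M, zero)).
Bind W := tree(unit, node(k, a)); substituting into the one remaining equation that mentions W gives: node(Z, node(node(X1, unit), X2)) ≐ node(tree(tree(a, tree(unit, node(k, a))), tree(unit, node(k, a))), node(N, node(tree(tree(unit, node(k, a)), unit), Z))).
Decompose tree/2: M ≐ node(unit, k),  X1 ≐ node(M, zero).
Bind M := node(unit, k); substituting into the one remaining equation that mentions M gives: X1 ≐ node(node(unit, k), zero).
Bind X1 := node(node(unit, k), zero); substituting into the one remaining equation that mentions X1 gives: node(Z, node(node(node(node(unit, k), zero), unit), X2)) ≐ node(tree(tree(a, tree(unit, node(k, a))), tree(unit, node(k, a))), node(N, node(tree(tree(unit, node(k, a)), unit), Z))).
Decompose node/2: Z ≐ tree(tree(a, tree(unit, node(k, a))), tree(unit, node(k, a))),  node(node(node(node(unit, k), zero), unit), X2) ≐ node(N, node(tree(tree(unit, node(k, a)), unit), Z)).
Bind Z := tree(tree(a, tree(unit, node(k, a))), tree(unit, node(k, a))); substituting into the one remaining equation that mentions Z gives: node(node(node(node(unit, k), zero), unit), X2) ≐ node(N, node(tree(tree(unit, node(k, a)), unit), tree(tree(a, tree(unit, node(k, a))), tree(unit, node(k, a))))).
Decompose node/2: node(node(node(unit, k), zero), unit) ≐ N,  X2 ≐ node(tree(tree(unit, node(k, a)), unit), tree(tree(a, tree(unit, node(k, a))), tree(unit, node(k, a)))).
Bind N := node(node(node(unit, k), zero), unit); no other remaining equation mentions N.
Bind X2 := node(tree(tree(unit, node(k, a)), unit), tree(tree(a, tree(unit, node(k, a))), tree(unit, node(k, a)))); no other remaining equation mentions X2.
Decompose tree/2: tree(zero, T) ≐ tree(zero, tree(unit, zero)),  node(k, node(unit, P)) ≐ node(k, P).
Decompose tree/2: zero ≐ zero,  T ≐ tree(unit, zero).
Delete trivial equation zero ≐ zero.
Bind T := tree(unit, zero); no other remaining equation mentions T.
Decompose node/2: k ≐ k,  node(unit, P) ≐ P.
Delete trivial equation k ≐ k.
Occurs check fails: P occurs in node(unit, P); the equation P ≐ node(unit, P) has no finite solution.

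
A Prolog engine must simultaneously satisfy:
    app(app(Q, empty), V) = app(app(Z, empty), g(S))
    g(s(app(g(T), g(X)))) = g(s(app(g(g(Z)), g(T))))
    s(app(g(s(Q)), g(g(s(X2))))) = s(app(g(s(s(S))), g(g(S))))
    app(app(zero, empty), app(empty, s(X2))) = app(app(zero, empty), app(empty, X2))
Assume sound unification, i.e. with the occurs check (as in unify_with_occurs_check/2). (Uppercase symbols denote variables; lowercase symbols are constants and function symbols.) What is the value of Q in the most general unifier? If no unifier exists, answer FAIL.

Decompose app/2: app(Q, empty) = app(Z, empty),  V = g(S).
Decompose app/2: Q = Z,  empty = empty.
Bind Q := Z; substituting into the one remaining equation that mentions Q gives: s(app(g(s(Z)), g(g(s(X2))))) = s(app(g(s(s(S))), g(g(S)))).
Delete trivial equation empty = empty.
Bind V := g(S); no other remaining equation mentions V.
Decompose g/1: s(app(g(T), g(X))) = s(app(g(g(Z)), g(T))).
Decompose s/1: app(g(T), g(X)) = app(g(g(Z)), g(T)).
Decompose app/2: g(T) = g(g(Z)),  g(X) = g(T).
Decompose g/1: T = g(Z).
Bind T := g(Z); substituting into the one remaining equation that mentions T gives: g(X) = g(g(Z)).
Decompose g/1: X = g(Z).
Bind X := g(Z); no other remaining equation mentions X.
Decompose s/1: app(g(s(Z)), g(g(s(X2)))) = app(g(s(s(S))), g(g(S))).
Decompose app/2: g(s(Z)) = g(s(s(S))),  g(g(s(X2))) = g(g(S)).
Decompose g/1: s(Z) = s(s(S)).
Decompose s/1: Z = s(S).
Bind Z := s(S); no other remaining equation mentions Z. Substituting into the earlier bindings gives Q := s(S), T := g(s(S)), X := g(s(S)).
Decompose g/1: g(s(X2)) = g(S).
Decompose g/1: s(X2) = S.
Bind S := s(X2); no other remaining equation mentions S. Substituting into the earlier bindings gives Q := s(s(X2)), V := g(s(X2)), T := g(s(s(X2))), X := g(s(s(X2))), Z := s(s(X2)).
Decompose app/2: app(zero, empty) = app(zero, empty),  app(empty, s(X2)) = app(empty, X2).
Delete trivial equation app(zero, empty) = app(zero, empty).
Decompose app/2: empty = empty,  s(X2) = X2.
Delete trivial equation empty = empty.
Occurs check fails: X2 occurs in s(X2); the equation X2 = s(X2) has no finite solution.

FAIL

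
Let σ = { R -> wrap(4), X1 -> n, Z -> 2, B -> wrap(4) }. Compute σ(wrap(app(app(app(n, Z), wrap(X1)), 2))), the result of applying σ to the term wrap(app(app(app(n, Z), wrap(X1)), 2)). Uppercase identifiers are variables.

Replace each occurrence of X1 with n.
Replace each occurrence of Z with 2.
Result: wrap(app(app(app(n, 2), wrap(n)), 2)).

wrap(app(app(app(n, 2), wrap(n)), 2))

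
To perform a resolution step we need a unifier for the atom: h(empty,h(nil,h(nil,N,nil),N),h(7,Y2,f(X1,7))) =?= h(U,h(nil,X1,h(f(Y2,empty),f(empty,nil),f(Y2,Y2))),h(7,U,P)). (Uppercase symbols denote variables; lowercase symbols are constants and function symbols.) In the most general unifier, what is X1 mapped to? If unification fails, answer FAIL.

h(nil,h(f(empty,empty),f(empty,nil),f(empty,empty)),nil)

Decompose h/3: empty =?= U,  h(nil,h(nil,N,nil),N) =?= h(nil,X1,h(f(Y2,empty),f(empty,nil),f(Y2,Y2))),  h(7,Y2,f(X1,7)) =?= h(7,U,P).
Bind U := empty; substituting into the one remaining equation that mentions U gives: h(7,Y2,f(X1,7)) =?= h(7,empty,P).
Decompose h/3: nil =?= nil,  h(nil,N,nil) =?= X1,  N =?= h(f(Y2,empty),f(empty,nil),f(Y2,Y2)).
Delete trivial equation nil =?= nil.
Bind X1 := h(nil,N,nil); substituting into the one remaining equation that mentions X1 gives: h(7,Y2,f(h(nil,N,nil),7)) =?= h(7,empty,P).
Bind N := h(f(Y2,empty),f(empty,nil),f(Y2,Y2)); substituting into the remaining equation gives: h(7,Y2,f(h(nil,h(f(Y2,empty),f(empty,nil),f(Y2,Y2)),nil),7)) =?= h(7,empty,P). Substituting into the earlier binding gives X1 := h(nil,h(f(Y2,empty),f(empty,nil),f(Y2,Y2)),nil).
Decompose h/3: 7 =?= 7,  Y2 =?= empty,  f(h(nil,h(f(Y2,empty),f(empty,nil),f(Y2,Y2)),nil),7) =?= P.
Delete trivial equation 7 =?= 7.
Bind Y2 := empty; substituting into the remaining equation gives: f(h(nil,h(f(empty,empty),f(empty,nil),f(empty,empty)),nil),7) =?= P. Substituting into the earlier bindings gives X1 := h(nil,h(f(empty,empty),f(empty,nil),f(empty,empty)),nil), N := h(f(empty,empty),f(empty,nil),f(empty,empty)).
Bind P := f(h(nil,h(f(empty,empty),f(empty,nil),f(empty,empty)),nil),7).
MGU = { U := empty, X1 := h(nil,h(f(empty,empty),f(empty,nil),f(empty,empty)),nil), N := h(f(empty,empty),f(empty,nil),f(empty,empty)), Y2 := empty, P := f(h(nil,h(f(empty,empty),f(empty,nil),f(empty,empty)),nil),7) }, so X1 := h(nil,h(f(empty,empty),f(empty,nil),f(empty,empty)),nil).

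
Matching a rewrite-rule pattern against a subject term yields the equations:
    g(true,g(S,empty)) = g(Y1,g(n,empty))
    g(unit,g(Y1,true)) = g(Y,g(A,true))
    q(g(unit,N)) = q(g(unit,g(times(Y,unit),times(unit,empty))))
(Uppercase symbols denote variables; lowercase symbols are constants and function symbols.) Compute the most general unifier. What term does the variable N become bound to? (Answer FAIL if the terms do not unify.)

g(times(unit,unit),times(unit,empty))

Decompose g/2: true = Y1,  g(S,empty) = g(n,empty).
Bind Y1 := true; substituting into the one remaining equation that mentions Y1 gives: g(unit,g(true,true)) = g(Y,g(A,true)).
Decompose g/2: S = n,  empty = empty.
Bind S := n; no other remaining equation mentions S.
Delete trivial equation empty = empty.
Decompose g/2: unit = Y,  g(true,true) = g(A,true).
Bind Y := unit; substituting into the one remaining equation that mentions Y gives: q(g(unit,N)) = q(g(unit,g(times(unit,unit),times(unit,empty)))).
Decompose g/2: true = A,  true = true.
Bind A := true; no other remaining equation mentions A.
Delete trivial equation true = true.
Decompose q/1: g(unit,N) = g(unit,g(times(unit,unit),times(unit,empty))).
Decompose g/2: unit = unit,  N = g(times(unit,unit),times(unit,empty)).
Delete trivial equation unit = unit.
Bind N := g(times(unit,unit),times(unit,empty)).
MGU = { Y1 := true, S := n, Y := unit, A := true, N := g(times(unit,unit),times(unit,empty)) }, so N := g(times(unit,unit),times(unit,empty)).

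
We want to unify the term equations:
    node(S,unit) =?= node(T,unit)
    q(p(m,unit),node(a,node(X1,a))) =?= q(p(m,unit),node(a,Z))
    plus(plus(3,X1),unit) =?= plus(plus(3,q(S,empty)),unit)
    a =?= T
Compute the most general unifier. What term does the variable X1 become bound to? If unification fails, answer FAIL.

q(a,empty)

Decompose node/2: S =?= T,  unit =?= unit.
Bind S := T; substituting into the one remaining equation that mentions S gives: plus(plus(3,X1),unit) =?= plus(plus(3,q(T,empty)),unit).
Delete trivial equation unit =?= unit.
Decompose q/2: p(m,unit) =?= p(m,unit),  node(a,node(X1,a)) =?= node(a,Z).
Delete trivial equation p(m,unit) =?= p(m,unit).
Decompose node/2: a =?= a,  node(X1,a) =?= Z.
Delete trivial equation a =?= a.
Bind Z := node(X1,a); no other remaining equation mentions Z.
Decompose plus/2: plus(3,X1) =?= plus(3,q(T,empty)),  unit =?= unit.
Decompose plus/2: 3 =?= 3,  X1 =?= q(T,empty).
Delete trivial equation 3 =?= 3.
Bind X1 := q(T,empty); no other remaining equation mentions X1. Substituting into the earlier binding gives Z := node(q(T,empty),a).
Delete trivial equation unit =?= unit.
Bind T := a. Substituting into the earlier bindings gives S := a, Z := node(q(a,empty),a), X1 := q(a,empty).
MGU = { S -> a, Z -> node(q(a,empty),a), X1 -> q(a,empty), T -> a }, so X1 -> q(a,empty).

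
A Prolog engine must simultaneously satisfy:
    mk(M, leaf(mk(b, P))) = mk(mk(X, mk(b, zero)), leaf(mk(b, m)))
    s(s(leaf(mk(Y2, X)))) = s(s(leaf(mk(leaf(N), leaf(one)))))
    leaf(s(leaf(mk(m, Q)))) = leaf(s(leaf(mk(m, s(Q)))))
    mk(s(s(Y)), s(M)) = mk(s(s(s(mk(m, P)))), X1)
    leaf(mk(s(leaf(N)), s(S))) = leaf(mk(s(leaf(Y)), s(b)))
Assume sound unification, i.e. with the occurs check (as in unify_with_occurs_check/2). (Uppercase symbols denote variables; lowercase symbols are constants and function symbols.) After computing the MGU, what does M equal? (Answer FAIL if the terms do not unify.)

FAIL

Decompose mk/2: M = mk(X, mk(b, zero)),  leaf(mk(b, P)) = leaf(mk(b, m)).
Bind M := mk(X, mk(b, zero)); substituting into the one remaining equation that mentions M gives: mk(s(s(Y)), s(mk(X, mk(b, zero)))) = mk(s(s(s(mk(m, P)))), X1).
Decompose leaf/1: mk(b, P) = mk(b, m).
Decompose mk/2: b = b,  P = m.
Delete trivial equation b = b.
Bind P := m; substituting into the one remaining equation that mentions P gives: mk(s(s(Y)), s(mk(X, mk(b, zero)))) = mk(s(s(s(mk(m, m)))), X1).
Decompose s/1: s(leaf(mk(Y2, X))) = s(leaf(mk(leaf(N), leaf(one)))).
Decompose s/1: leaf(mk(Y2, X)) = leaf(mk(leaf(N), leaf(one))).
Decompose leaf/1: mk(Y2, X) = mk(leaf(N), leaf(one)).
Decompose mk/2: Y2 = leaf(N),  X = leaf(one).
Bind Y2 := leaf(N); no other remaining equation mentions Y2.
Bind X := leaf(one); substituting into the one remaining equation that mentions X gives: mk(s(s(Y)), s(mk(leaf(one), mk(b, zero)))) = mk(s(s(s(mk(m, m)))), X1). Substituting into the earlier binding gives M := mk(leaf(one), mk(b, zero)).
Decompose leaf/1: s(leaf(mk(m, Q))) = s(leaf(mk(m, s(Q)))).
Decompose s/1: leaf(mk(m, Q)) = leaf(mk(m, s(Q))).
Decompose leaf/1: mk(m, Q) = mk(m, s(Q)).
Decompose mk/2: m = m,  Q = s(Q).
Delete trivial equation m = m.
Occurs check fails: Q occurs in s(Q); the equation Q = s(Q) has no finite solution.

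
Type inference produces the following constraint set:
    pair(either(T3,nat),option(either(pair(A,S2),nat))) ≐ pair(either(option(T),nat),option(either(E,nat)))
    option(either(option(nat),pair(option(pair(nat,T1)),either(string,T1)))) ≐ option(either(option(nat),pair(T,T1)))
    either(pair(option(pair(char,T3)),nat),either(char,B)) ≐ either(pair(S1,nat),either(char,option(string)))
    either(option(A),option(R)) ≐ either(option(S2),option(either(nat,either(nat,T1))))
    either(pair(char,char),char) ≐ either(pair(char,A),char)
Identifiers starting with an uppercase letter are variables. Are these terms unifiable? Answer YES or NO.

Decompose pair/2: either(T3,nat) ≐ either(option(T),nat),  option(either(pair(A,S2),nat)) ≐ option(either(E,nat)).
Decompose either/2: T3 ≐ option(T),  nat ≐ nat.
Bind T3 := option(T); substituting into the one remaining equation that mentions T3 gives: either(pair(option(pair(char,option(T))),nat),either(char,B)) ≐ either(pair(S1,nat),either(char,option(string))).
Delete trivial equation nat ≐ nat.
Decompose option/1: either(pair(A,S2),nat) ≐ either(E,nat).
Decompose either/2: pair(A,S2) ≐ E,  nat ≐ nat.
Bind E := pair(A,S2); no other remaining equation mentions E.
Delete trivial equation nat ≐ nat.
Decompose option/1: either(option(nat),pair(option(pair(nat,T1)),either(string,T1))) ≐ either(option(nat),pair(T,T1)).
Decompose either/2: option(nat) ≐ option(nat),  pair(option(pair(nat,T1)),either(string,T1)) ≐ pair(T,T1).
Delete trivial equation option(nat) ≐ option(nat).
Decompose pair/2: option(pair(nat,T1)) ≐ T,  either(string,T1) ≐ T1.
Bind T := option(pair(nat,T1)); substituting into the one remaining equation that mentions T gives: either(pair(option(pair(char,option(option(pair(nat,T1))))),nat),either(char,B)) ≐ either(pair(S1,nat),either(char,option(string))). Substituting into the earlier binding gives T3 := option(option(pair(nat,T1))).
Occurs check fails: T1 occurs in either(string,T1); the equation T1 ≐ either(string,T1) has no finite solution.

NO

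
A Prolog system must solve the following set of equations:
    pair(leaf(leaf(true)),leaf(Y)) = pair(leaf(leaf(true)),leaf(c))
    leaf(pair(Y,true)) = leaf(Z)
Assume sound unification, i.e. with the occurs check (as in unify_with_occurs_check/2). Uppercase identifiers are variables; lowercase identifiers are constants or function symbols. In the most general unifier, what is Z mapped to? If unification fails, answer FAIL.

pair(c,true)

Decompose pair/2: leaf(leaf(true)) = leaf(leaf(true)),  leaf(Y) = leaf(c).
Delete trivial equation leaf(leaf(true)) = leaf(leaf(true)).
Decompose leaf/1: Y = c.
Bind Y := c; substituting into the remaining equation gives: leaf(pair(c,true)) = leaf(Z).
Decompose leaf/1: pair(c,true) = Z.
Bind Z := pair(c,true).
MGU = { Y -> c, Z -> pair(c,true) }, so Z -> pair(c,true).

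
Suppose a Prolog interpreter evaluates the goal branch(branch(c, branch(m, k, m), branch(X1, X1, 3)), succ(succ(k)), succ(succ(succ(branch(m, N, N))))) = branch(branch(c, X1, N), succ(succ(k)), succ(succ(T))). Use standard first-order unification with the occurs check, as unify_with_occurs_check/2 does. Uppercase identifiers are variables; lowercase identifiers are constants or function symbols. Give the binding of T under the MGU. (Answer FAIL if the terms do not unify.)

Decompose branch/3: branch(c, branch(m, k, m), branch(X1, X1, 3)) = branch(c, X1, N),  succ(succ(k)) = succ(succ(k)),  succ(succ(succ(branch(m, N, N)))) = succ(succ(T)).
Decompose branch/3: c = c,  branch(m, k, m) = X1,  branch(X1, X1, 3) = N.
Delete trivial equation c = c.
Bind X1 := branch(m, k, m); substituting into the one remaining equation that mentions X1 gives: branch(branch(m, k, m), branch(m, k, m), 3) = N.
Bind N := branch(branch(m, k, m), branch(m, k, m), 3); substituting into the one remaining equation that mentions N gives: succ(succ(succ(branch(m, branch(branch(m, k, m), branch(m, k, m), 3), branch(branch(m, k, m), branch(m, k, m), 3))))) = succ(succ(T)).
Delete trivial equation succ(succ(k)) = succ(succ(k)).
Decompose succ/1: succ(succ(branch(m, branch(branch(m, k, m), branch(m, k, m), 3), branch(branch(m, k, m), branch(m, k, m), 3)))) = succ(T).
Decompose succ/1: succ(branch(m, branch(branch(m, k, m), branch(m, k, m), 3), branch(branch(m, k, m), branch(m, k, m), 3))) = T.
Bind T := succ(branch(m, branch(branch(m, k, m), branch(m, k, m), 3), branch(branch(m, k, m), branch(m, k, m), 3))).
MGU = { X1 ↦ branch(m, k, m), N ↦ branch(branch(m, k, m), branch(m, k, m), 3), T ↦ succ(branch(m, branch(branch(m, k, m), branch(m, k, m), 3), branch(branch(m, k, m), branch(m, k, m), 3))) }, so T ↦ succ(branch(m, branch(branch(m, k, m), branch(m, k, m), 3), branch(branch(m, k, m), branch(m, k, m), 3))).

succ(branch(m, branch(branch(m, k, m), branch(m, k, m), 3), branch(branch(m, k, m), branch(m, k, m), 3)))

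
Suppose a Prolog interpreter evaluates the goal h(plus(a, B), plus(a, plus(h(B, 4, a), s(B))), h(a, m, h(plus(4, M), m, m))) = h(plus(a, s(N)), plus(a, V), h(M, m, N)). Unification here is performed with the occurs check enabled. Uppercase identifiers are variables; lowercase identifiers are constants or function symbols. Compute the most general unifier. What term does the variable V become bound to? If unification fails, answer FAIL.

plus(h(s(h(plus(4, a), m, m)), 4, a), s(s(h(plus(4, a), m, m))))

Decompose h/3: plus(a, B) = plus(a, s(N)),  plus(a, plus(h(B, 4, a), s(B))) = plus(a, V),  h(a, m, h(plus(4, M), m, m)) = h(M, m, N).
Decompose plus/2: a = a,  B = s(N).
Delete trivial equation a = a.
Bind B := s(N); substituting into the one remaining equation that mentions B gives: plus(a, plus(h(s(N), 4, a), s(s(N)))) = plus(a, V).
Decompose plus/2: a = a,  plus(h(s(N), 4, a), s(s(N))) = V.
Delete trivial equation a = a.
Bind V := plus(h(s(N), 4, a), s(s(N))); no other remaining equation mentions V.
Decompose h/3: a = M,  m = m,  h(plus(4, M), m, m) = N.
Bind M := a; substituting into the one remaining equation that mentions M gives: h(plus(4, a), m, m) = N.
Delete trivial equation m = m.
Bind N := h(plus(4, a), m, m). Substituting into the earlier bindings gives B := s(h(plus(4, a), m, m)), V := plus(h(s(h(plus(4, a), m, m)), 4, a), s(s(h(plus(4, a), m, m)))).
MGU = { B = s(h(plus(4, a), m, m)), V = plus(h(s(h(plus(4, a), m, m)), 4, a), s(s(h(plus(4, a), m, m)))), M = a, N = h(plus(4, a), m, m) }, so V = plus(h(s(h(plus(4, a), m, m)), 4, a), s(s(h(plus(4, a), m, m)))).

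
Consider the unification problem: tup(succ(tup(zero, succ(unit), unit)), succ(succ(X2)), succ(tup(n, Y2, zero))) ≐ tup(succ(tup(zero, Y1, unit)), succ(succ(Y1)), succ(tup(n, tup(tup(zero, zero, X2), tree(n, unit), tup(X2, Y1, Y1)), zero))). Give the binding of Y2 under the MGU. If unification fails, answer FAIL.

Decompose tup/3: succ(tup(zero, succ(unit), unit)) ≐ succ(tup(zero, Y1, unit)),  succ(succ(X2)) ≐ succ(succ(Y1)),  succ(tup(n, Y2, zero)) ≐ succ(tup(n, tup(tup(zero, zero, X2), tree(n, unit), tup(X2, Y1, Y1)), zero)).
Decompose succ/1: tup(zero, succ(unit), unit) ≐ tup(zero, Y1, unit).
Decompose tup/3: zero ≐ zero,  succ(unit) ≐ Y1,  unit ≐ unit.
Delete trivial equation zero ≐ zero.
Bind Y1 := succ(unit); substituting into the 2 remaining equations that mention Y1 gives: succ(succ(X2)) ≐ succ(succ(succ(unit))),  succ(tup(n, Y2, zero)) ≐ succ(tup(n, tup(tup(zero, zero, X2), tree(n, unit), tup(X2, succ(unit), succ(unit))), zero)).
Delete trivial equation unit ≐ unit.
Decompose succ/1: succ(X2) ≐ succ(succ(unit)).
Decompose succ/1: X2 ≐ succ(unit).
Bind X2 := succ(unit); substituting into the remaining equation gives: succ(tup(n, Y2, zero)) ≐ succ(tup(n, tup(tup(zero, zero, succ(unit)), tree(n, unit), tup(succ(unit), succ(unit), succ(unit))), zero)).
Decompose succ/1: tup(n, Y2, zero) ≐ tup(n, tup(tup(zero, zero, succ(unit)), tree(n, unit), tup(succ(unit), succ(unit), succ(unit))), zero).
Decompose tup/3: n ≐ n,  Y2 ≐ tup(tup(zero, zero, succ(unit)), tree(n, unit), tup(succ(unit), succ(unit), succ(unit))),  zero ≐ zero.
Delete trivial equation n ≐ n.
Bind Y2 := tup(tup(zero, zero, succ(unit)), tree(n, unit), tup(succ(unit), succ(unit), succ(unit))); no other remaining equation mentions Y2.
Delete trivial equation zero ≐ zero.
MGU = { Y1 -> succ(unit), X2 -> succ(unit), Y2 -> tup(tup(zero, zero, succ(unit)), tree(n, unit), tup(succ(unit), succ(unit), succ(unit))) }, so Y2 -> tup(tup(zero, zero, succ(unit)), tree(n, unit), tup(succ(unit), succ(unit), succ(unit))).

tup(tup(zero, zero, succ(unit)), tree(n, unit), tup(succ(unit), succ(unit), succ(unit)))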